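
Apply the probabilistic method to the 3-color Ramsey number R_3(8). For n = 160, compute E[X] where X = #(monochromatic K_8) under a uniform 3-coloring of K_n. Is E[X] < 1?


E[X] = C(160, 8) · 3^{1 − 28} = 8917061687820 · 3^{−27} = 8917061687820/7625597484987.
As a reduced fraction: E[X] = 990784631980/847288609443 ≈ 1.16936.
Is E[X] < 1? NO.
Since E[X] ≥ 1, the first-moment bound is inconclusive at n = 160; it does NOT by itself certify R_3(8) > 160.

E[X] = 990784631980/847288609443 ≈ 1.16936; E[X] ≥ 1; first-moment method inconclusive here.


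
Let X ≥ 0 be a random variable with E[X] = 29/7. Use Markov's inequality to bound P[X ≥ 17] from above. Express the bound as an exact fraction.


μ = E[X] = 29/7, a = 17.
Markov: P[X ≥ 17] ≤ μ/a = (29/7)/17 = 29/119.
Numerically: ≈ 0.24370.
(Since a = 17 > μ = 4.14286, the bound 29/119 is < 1 and informative.)

P[X ≥ 17] ≤ 29/119 ≈ 0.24370.


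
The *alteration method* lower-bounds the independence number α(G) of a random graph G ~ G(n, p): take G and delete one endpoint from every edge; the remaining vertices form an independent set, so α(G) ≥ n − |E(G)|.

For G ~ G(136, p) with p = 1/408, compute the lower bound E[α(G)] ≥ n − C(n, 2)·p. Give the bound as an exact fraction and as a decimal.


E[|E(G)|] = C(136, 2)·p = 9180 · (1/408) = 45/2.
E[α(G)] ≥ n − E[|E(G)|] = 136 − 45/2 = 227/2.
Numerically: ≈ 113.5000.
(This is only a lower bound; the true E[α(G)] may be larger.)

E[α(G)] ≥ 227/2 ≈ 113.5000.


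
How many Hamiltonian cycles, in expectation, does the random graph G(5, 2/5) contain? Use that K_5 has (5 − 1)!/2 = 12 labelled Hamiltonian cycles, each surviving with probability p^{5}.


K_5 has (5 − 1)!/2 = 12 labelled Hamiltonian cycles.
For each such Hamiltonian cycle H, let X_H = 1 if all 5 edges of H are present in G. Then P[X_H = 1] = p^{5} = (2/5)^{5} = 32/3125.
By linearity: E[X] = Σ_H E[X_H] = 12 · p^{5} = 12 · 32/3125 = 384/3125.
Numerically: E[X] ≈ 0.123.

E[X] = 12 · (2/5)^{5} = 384/3125 ≈ 0.123.


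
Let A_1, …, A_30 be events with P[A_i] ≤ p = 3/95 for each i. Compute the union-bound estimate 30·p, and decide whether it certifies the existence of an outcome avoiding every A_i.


Union bound: P[∪_{i=1}^{30} A_i] ≤ Σ_i P[A_i] ≤ 30·p = 30·(3/95) = 18/19.
Numerically: 18/19 ≈ 0.947368.
Is 18/19 < 1? YES.
Since P[∪ A_i] ≤ 18/19 < 1, the complement has P[∩ A_i^c] ≥ 1 − 18/19 = 1/19 > 0, so some outcome avoids every A_i.

30·p = 18/19 ≈ 0.947368; existence CERTIFIED by the union bound.


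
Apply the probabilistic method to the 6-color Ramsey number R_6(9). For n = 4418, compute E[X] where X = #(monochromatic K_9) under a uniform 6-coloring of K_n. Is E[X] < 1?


E[X] = C(4418, 9) · 6^{1 − 36} = 1752779389572095347587475120 · 6^{−35} = 1752779389572095347587475120/1719070799748422591028658176.
As a reduced fraction: E[X] = 109548711848255959224217195/107441924984276411939291136 ≈ 1.020.
Is E[X] < 1? NO.
Since E[X] ≥ 1, the first-moment bound is inconclusive at n = 4418; it does NOT by itself certify R_6(9) > 4418.

E[X] = 109548711848255959224217195/107441924984276411939291136 ≈ 1.020; E[X] ≥ 1; first-moment method inconclusive here.


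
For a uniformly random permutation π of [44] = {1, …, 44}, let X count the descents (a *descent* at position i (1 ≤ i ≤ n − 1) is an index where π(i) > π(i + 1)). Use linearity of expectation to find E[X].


Write X = Σ X_I over i = 1, …, 43, with X_I the indicator of one descent.
There are 43 indicators.
For each fixed i, the pair (π(i), π(i+1)) is a uniformly random ordered pair of distinct values from {1, …, 44}; by symmetry P[π(i) > π(i+1)] = 1/2.
By linearity: E[X] = 43 · (1/2) = (44 − 1) · (1/2) = 43/2 ≈ 21.500.

E[X] = 43/2 = 21.500.


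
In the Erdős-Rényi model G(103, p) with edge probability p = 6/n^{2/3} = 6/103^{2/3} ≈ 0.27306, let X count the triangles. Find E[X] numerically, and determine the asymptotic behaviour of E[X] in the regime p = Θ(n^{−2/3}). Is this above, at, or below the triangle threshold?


Number of potential triangles: C(103, 3) = 176851.
Each occurs with probability p³ ≈ (0.27306)³ ≈ 2.0360072e-02.
By linearity: E[X] = C(103, 3)·p³ ≈ 176851 · 2.0360072e-02 ≈ 3600.69903.
Since α = 2/3 < 1, p = c/n^{2/3} ≫ 1/n is above the triangle threshold p ~ 1/n. Asymptotically E[X] ~ (c³/6)·n^{3(1−α)} = (6³/6)·n^{1} → ∞; triangles are abundant w.h.p.

E[X] ≈ 3600.69903; in regime p = Θ(1/n^{2/3}) E[X] diverges (above the triangle threshold p ~ 1/n).


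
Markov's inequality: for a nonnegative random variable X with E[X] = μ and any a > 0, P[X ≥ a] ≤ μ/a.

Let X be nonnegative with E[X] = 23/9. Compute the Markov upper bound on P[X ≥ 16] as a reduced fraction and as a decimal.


μ = E[X] = 23/9, a = 16.
Markov: P[X ≥ 16] ≤ μ/a = (23/9)/16 = 23/144.
Numerically: ≈ 0.1597.
(Since a = 16 > μ = 2.5556, the bound 23/144 is < 1 and informative.)

P[X ≥ 16] ≤ 23/144 ≈ 0.1597.


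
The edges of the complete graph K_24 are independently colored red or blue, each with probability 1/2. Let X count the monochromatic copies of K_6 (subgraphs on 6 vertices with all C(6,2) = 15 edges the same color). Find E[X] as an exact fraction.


Let X = Σ_S X_S over the C(24, 6) = 134596 subsets S of size 6, where X_S = 1 if the K_6 on S is monochromatic.
For a fixed S, the K_6 on S has C(6, 2) = 15 edges. P[all 15 edges red] = (1/2)^15, and likewise for blue, so P[monochromatic] = 2·(1/2)^15 = 2^{1 − 15} = 1/16384.
By linearity: E[X] = C(24, 6) · 2^{1 − 15} = 134596 · 1/16384 = 33649/4096.
Numerically: E[X] ≈ 8.2151.

E[X] = C(24,6)·2^(1−C(6,2)) = 33649/4096 ≈ 8.2151.


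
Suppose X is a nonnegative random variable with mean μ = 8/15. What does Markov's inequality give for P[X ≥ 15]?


μ = E[X] = 8/15, a = 15.
Markov: P[X ≥ 15] ≤ μ/a = (8/15)/15 = 8/225.
Numerically: ≈ 0.03556.
(Since a = 15 > μ = 0.53333, the bound 8/225 is < 1 and informative.)

P[X ≥ 15] ≤ 8/225 ≈ 0.03556.


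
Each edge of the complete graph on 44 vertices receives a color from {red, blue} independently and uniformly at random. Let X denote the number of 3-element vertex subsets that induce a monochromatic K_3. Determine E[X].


Let X = Σ_S X_S over the C(44, 3) = 13244 subsets S of size 3, where X_S = 1 if the K_3 on S is monochromatic.
For a fixed S, the K_3 on S has C(3, 2) = 3 edges. P[all 3 edges red] = (1/2)^3, and likewise for blue, so P[monochromatic] = 2·(1/2)^3 = 2^{1 − 3} = 1/4.
Summing: E[X] = C(44, 3) · 2^{1 − 3} = 13244 · 1/4 = 3311.
Numerically: E[X] ≈ 3311.00000.

E[X] = C(44,3)·2^(1−C(3,2)) = 3311 ≈ 3311.00000.


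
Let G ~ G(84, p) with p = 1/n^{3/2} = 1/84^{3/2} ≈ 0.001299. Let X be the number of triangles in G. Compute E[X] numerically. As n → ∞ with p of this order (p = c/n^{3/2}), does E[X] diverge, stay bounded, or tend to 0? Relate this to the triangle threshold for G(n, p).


Number of potential triangles: C(84, 3) = 95284.
Each occurs with probability p³ ≈ (0.001299)³ ≈ 2.191509e-09.
By linearity: E[X] = C(84, 3)·p³ ≈ 95284 · 2.191509e-09 ≈ 0.0002.
Since α = 3/2 > 1, p = c/n^{3/2} = o(1/n) is below the triangle threshold p ~ 1/n. Asymptotically E[X] ~ (c³/6)·n^{3(1−α)} = (1³/6)·n^{-1.5} → 0, so by Markov's inequality G has no triangles w.h.p.

E[X] ≈ 0.0002; in regime p = Θ(1/n^{3/2}) E[X] tends to 0 (below the triangle threshold p ~ 1/n).


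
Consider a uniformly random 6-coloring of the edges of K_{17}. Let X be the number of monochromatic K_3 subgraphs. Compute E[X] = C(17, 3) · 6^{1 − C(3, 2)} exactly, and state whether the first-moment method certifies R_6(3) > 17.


E[X] = C(17, 3) · 6^{1 − 3} = 680 · 6^{−2} = 680/36.
As a reduced fraction: E[X] = 170/9 ≈ 18.888889.
Is E[X] < 1? NO.
Since E[X] ≥ 1, the first-moment bound is inconclusive at n = 17; it does NOT by itself certify R_6(3) > 17.

E[X] = 170/9 ≈ 18.888889; E[X] ≥ 1; first-moment method inconclusive here.


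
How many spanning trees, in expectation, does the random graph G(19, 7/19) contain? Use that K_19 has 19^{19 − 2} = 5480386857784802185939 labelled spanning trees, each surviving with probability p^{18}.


K_19 has 19^{19 − 2} = 5480386857784802185939 labelled spanning trees.
For each such spanning tree H, let X_H = 1 if all 18 edges of H are present in G. Then P[X_H = 1] = p^{18} = (7/19)^{18} = 1628413597910449/104127350297911241532841.
Summing the indicators: E[X] = Σ_H E[X_H] = 5480386857784802185939 · p^{18} = 5480386857784802185939 · 1628413597910449/104127350297911241532841 = 1628413597910449/19.
Numerically: E[X] ≈ 8.571e+13.

E[X] = 5480386857784802185939 · (7/19)^{18} = 1628413597910449/19 ≈ 8.571e+13.


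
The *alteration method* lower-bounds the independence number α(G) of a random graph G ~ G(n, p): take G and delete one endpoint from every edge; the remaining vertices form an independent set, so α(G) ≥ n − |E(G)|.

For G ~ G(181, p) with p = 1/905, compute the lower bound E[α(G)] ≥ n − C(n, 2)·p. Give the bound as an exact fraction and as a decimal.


E[|E(G)|] = C(181, 2)·p = 16290 · (1/905) = 18.
E[α(G)] ≥ n − E[|E(G)|] = 181 − 18 = 163.
Numerically: ≈ 163.00000.
(This is only a lower bound; the true E[α(G)] may be larger.)

E[α(G)] ≥ 163 ≈ 163.00000.


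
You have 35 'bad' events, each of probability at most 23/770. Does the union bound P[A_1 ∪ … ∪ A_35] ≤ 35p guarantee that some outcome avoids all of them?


Union bound: P[∪_{i=1}^{35} A_i] ≤ Σ_i P[A_i] ≤ 35·p = 35·(23/770) = 23/22.
Numerically: 23/22 ≈ 1.045455.
Is 23/22 < 1? NO.
Since the bound 23/22 is ≥ 1, the union bound is uninformative here; it does NOT by itself certify existence.

35·p = 23/22 ≈ 1.045455; existence NOT certified by the union bound.


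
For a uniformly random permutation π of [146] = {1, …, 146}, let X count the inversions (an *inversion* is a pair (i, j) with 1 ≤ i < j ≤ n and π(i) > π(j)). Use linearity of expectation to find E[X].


Write X = Σ X_I over the C(146, 2) = 10585 pairs i < j, with X_I the indicator of one inversion.
There are 10585 indicators.
For each fixed pair i < j, the values π(i) and π(j) are two distinct elements of {1, …, 146} in uniformly random order; by symmetry P[π(i) > π(j)] = 1/2.
By linearity: E[X] = 10585 · (1/2) = C(146, 2) · (1/2) = 10585/2 = 10585/2 ≈ 5292.50000.

E[X] = 10585/2 = 5292.50000.


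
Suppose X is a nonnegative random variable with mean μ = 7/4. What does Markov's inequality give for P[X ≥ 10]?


μ = E[X] = 7/4, a = 10.
Markov: P[X ≥ 10] ≤ μ/a = (7/4)/10 = 7/40.
Numerically: ≈ 0.17500.
(Since a = 10 > μ = 1.75000, the bound 7/40 is < 1 and informative.)

P[X ≥ 10] ≤ 7/40 ≈ 0.17500.


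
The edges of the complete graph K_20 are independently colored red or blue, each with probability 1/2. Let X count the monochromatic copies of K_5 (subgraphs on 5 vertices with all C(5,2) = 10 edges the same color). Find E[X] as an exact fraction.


Let X = Σ_S X_S over the C(20, 5) = 15504 subsets S of size 5, where X_S = 1 if the K_5 on S is monochromatic.
For a fixed S, the K_5 on S has C(5, 2) = 10 edges. P[all 10 edges red] = (1/2)^10, and likewise for blue, so P[monochromatic] = 2·(1/2)^10 = 2^{1 − 10} = 1/512.
Summing: E[X] = C(20, 5) · 2^{1 − 10} = 15504 · 1/512 = 969/32.
Numerically: E[X] ≈ 30.28125.

E[X] = C(20,5)·2^(1−C(5,2)) = 969/32 ≈ 30.28125.


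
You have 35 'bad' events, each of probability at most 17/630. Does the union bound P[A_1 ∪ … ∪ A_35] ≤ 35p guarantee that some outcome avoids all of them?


Union bound: P[∪_{i=1}^{35} A_i] ≤ Σ_i P[A_i] ≤ 35·p = 35·(17/630) = 17/18.
Numerically: 17/18 ≈ 0.94444.
Is 17/18 < 1? YES.
Since P[∪ A_i] ≤ 17/18 < 1, the complement has P[∩ A_i^c] ≥ 1 − 17/18 = 1/18 > 0, so some outcome avoids every A_i.

35·p = 17/18 ≈ 0.94444; existence CERTIFIED by the union bound.


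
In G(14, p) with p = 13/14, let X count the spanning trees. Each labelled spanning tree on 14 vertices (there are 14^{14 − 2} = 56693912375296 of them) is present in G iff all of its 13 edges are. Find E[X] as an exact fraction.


K_14 has 14^{14 − 2} = 56693912375296 labelled spanning trees.
For each such spanning tree H, let X_H = 1 if all 13 edges of H are present in G. Then P[X_H = 1] = p^{13} = (13/14)^{13} = 302875106592253/793714773254144.
By linearity of expectation: E[X] = Σ_H E[X_H] = 56693912375296 · p^{13} = 56693912375296 · 302875106592253/793714773254144 = 302875106592253/14.
Numerically: E[X] ≈ 2.163e+13.

E[X] = 56693912375296 · (13/14)^{13} = 302875106592253/14 ≈ 2.163e+13.


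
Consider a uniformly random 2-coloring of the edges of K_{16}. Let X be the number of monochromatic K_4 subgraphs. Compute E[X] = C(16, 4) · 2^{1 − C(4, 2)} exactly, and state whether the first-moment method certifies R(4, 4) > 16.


E[X] = C(16, 4) · 2^{1 − 6} = 1820 · 2^{−5} = 1820/32.
As a reduced fraction: E[X] = 455/8 ≈ 56.875.
Is E[X] < 1? NO.
Since E[X] ≥ 1, the first-moment bound is inconclusive at n = 16; it does NOT by itself certify R(4, 4) > 16.

E[X] = 455/8 ≈ 56.875; E[X] ≥ 1; first-moment method inconclusive here.


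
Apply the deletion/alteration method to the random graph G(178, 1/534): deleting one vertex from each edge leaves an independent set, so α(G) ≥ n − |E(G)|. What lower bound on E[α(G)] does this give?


E[|E(G)|] = C(178, 2)·p = 15753 · (1/534) = 59/2.
E[α(G)] ≥ n − E[|E(G)|] = 178 − 59/2 = 297/2.
Numerically: ≈ 148.5000.
(This is only a lower bound; the true E[α(G)] may be larger.)

E[α(G)] ≥ 297/2 ≈ 148.5000.


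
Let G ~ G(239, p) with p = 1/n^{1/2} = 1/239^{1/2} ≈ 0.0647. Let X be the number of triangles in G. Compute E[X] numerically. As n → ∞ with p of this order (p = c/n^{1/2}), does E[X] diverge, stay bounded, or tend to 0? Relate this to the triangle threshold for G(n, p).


Number of potential triangles: C(239, 3) = 2246839.
Each occurs with probability p³ ≈ (0.0647)³ ≈ 2.70647e-04.
By linearity: E[X] = C(239, 3)·p³ ≈ 2246839 · 2.70647e-04 ≈ 608.100.
Since α = 1/2 < 1, p = c/n^{1/2} ≫ 1/n is above the triangle threshold p ~ 1/n. Asymptotically E[X] ~ (c³/6)·n^{3(1−α)} = (1³/6)·n^{1.5} → ∞; triangles are abundant w.h.p.

E[X] ≈ 608.100; in regime p = Θ(1/n^{1/2}) E[X] diverges (above the triangle threshold p ~ 1/n).


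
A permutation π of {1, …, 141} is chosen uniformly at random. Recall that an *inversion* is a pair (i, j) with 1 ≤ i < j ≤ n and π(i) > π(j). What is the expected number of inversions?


Write X = Σ X_I over the C(141, 2) = 9870 pairs i < j, with X_I the indicator of one inversion.
There are 9870 indicators.
For each fixed pair i < j, the values π(i) and π(j) are two distinct elements of {1, …, 141} in uniformly random order; by symmetry P[π(i) > π(j)] = 1/2.
By linearity: E[X] = 9870 · (1/2) = C(141, 2) · (1/2) = 9870/2 = 4935 ≈ 4935.000.

E[X] = 4935 = 4935.000.


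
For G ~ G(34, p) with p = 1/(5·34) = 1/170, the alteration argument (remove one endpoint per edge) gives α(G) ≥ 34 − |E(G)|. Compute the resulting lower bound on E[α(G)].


E[|E(G)|] = C(34, 2)·p = 561 · (1/170) = 33/10.
E[α(G)] ≥ n − E[|E(G)|] = 34 − 33/10 = 307/10.
Numerically: ≈ 30.70000.
(This is only a lower bound; the true E[α(G)] may be larger.)

E[α(G)] ≥ 307/10 ≈ 30.70000.


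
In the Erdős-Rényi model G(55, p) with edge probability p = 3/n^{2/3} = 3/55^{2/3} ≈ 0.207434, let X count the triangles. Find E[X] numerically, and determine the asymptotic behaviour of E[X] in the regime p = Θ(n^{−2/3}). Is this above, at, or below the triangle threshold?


Number of potential triangles: C(55, 3) = 26235.
Each occurs with probability p³ ≈ (0.207434)³ ≈ 8.92561983e-03.
By linearity: E[X] = C(55, 3)·p³ ≈ 26235 · 8.92561983e-03 ≈ 234.163636.
Since α = 2/3 < 1, p = c/n^{2/3} ≫ 1/n is above the triangle threshold p ~ 1/n. Asymptotically E[X] ~ (c³/6)·n^{3(1−α)} = (3³/6)·n^{1} → ∞; triangles are abundant w.h.p.

E[X] ≈ 234.163636; in regime p = Θ(1/n^{2/3}) E[X] diverges (above the triangle threshold p ~ 1/n).


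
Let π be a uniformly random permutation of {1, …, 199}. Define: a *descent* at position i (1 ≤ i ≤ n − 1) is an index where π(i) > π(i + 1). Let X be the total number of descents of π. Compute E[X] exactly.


Write X = Σ X_I over i = 1, …, 198, with X_I the indicator of one descent.
There are 198 indicators.
For each fixed i, the pair (π(i), π(i+1)) is a uniformly random ordered pair of distinct values from {1, …, 199}; by symmetry P[π(i) > π(i+1)] = 1/2.
By linearity: E[X] = 198 · (1/2) = (199 − 1) · (1/2) = 99 ≈ 99.000000.

E[X] = 99 = 99.000000.


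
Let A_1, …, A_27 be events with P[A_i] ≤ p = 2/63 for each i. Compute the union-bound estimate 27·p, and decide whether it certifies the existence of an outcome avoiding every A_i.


Union bound: P[∪_{i=1}^{27} A_i] ≤ Σ_i P[A_i] ≤ 27·p = 27·(2/63) = 6/7.
Numerically: 6/7 ≈ 0.857143.
Is 6/7 < 1? YES.
Since P[∪ A_i] ≤ 6/7 < 1, the complement has P[∩ A_i^c] ≥ 1 − 6/7 = 1/7 > 0, so some outcome avoids every A_i.

27·p = 6/7 ≈ 0.857143; existence CERTIFIED by the union bound.


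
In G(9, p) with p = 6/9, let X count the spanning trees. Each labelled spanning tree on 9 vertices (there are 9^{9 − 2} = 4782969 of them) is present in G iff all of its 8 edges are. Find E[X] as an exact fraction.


K_9 has 9^{9 − 2} = 4782969 labelled spanning trees.
For each such spanning tree H, let X_H = 1 if all 8 edges of H are present in G. Then P[X_H = 1] = p^{8} = (2/3)^{8} = 256/6561.
By linearity: E[X] = Σ_H E[X_H] = 4782969 · p^{8} = 4782969 · 256/6561 = 186624.
Numerically: E[X] ≈ 1.8662e+05.

E[X] = 4782969 · (2/3)^{8} = 186624 ≈ 1.8662e+05.


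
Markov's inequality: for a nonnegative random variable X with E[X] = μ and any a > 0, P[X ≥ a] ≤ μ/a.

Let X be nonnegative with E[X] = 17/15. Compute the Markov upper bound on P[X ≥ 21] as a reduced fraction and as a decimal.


μ = E[X] = 17/15, a = 21.
Markov: P[X ≥ 21] ≤ μ/a = (17/15)/21 = 17/315.
Numerically: ≈ 0.05397.
(Since a = 21 > μ = 1.13333, the bound 17/315 is < 1 and informative.)

P[X ≥ 21] ≤ 17/315 ≈ 0.05397.


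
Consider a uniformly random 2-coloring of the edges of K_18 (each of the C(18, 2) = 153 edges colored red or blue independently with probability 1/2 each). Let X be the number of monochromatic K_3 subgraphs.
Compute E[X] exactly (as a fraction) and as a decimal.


Let X = Σ_S X_S over the C(18, 3) = 816 subsets S of size 3, where X_S = 1 if the K_3 on S is monochromatic.
For a fixed S, the K_3 on S has C(3, 2) = 3 edges. P[all 3 edges red] = (1/2)^3, and likewise for blue, so P[monochromatic] = 2·(1/2)^3 = 2^{1 − 3} = 1/4.
By linearity of expectation: E[X] = C(18, 3) · 2^{1 − 3} = 816 · 1/4 = 204.
Numerically: E[X] ≈ 204.0000.

E[X] = C(18,3)·2^(1−C(3,2)) = 204 ≈ 204.0000.


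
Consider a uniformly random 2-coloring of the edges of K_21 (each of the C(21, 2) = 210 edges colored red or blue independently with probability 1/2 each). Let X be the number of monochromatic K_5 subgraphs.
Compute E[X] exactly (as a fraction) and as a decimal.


Let X = Σ_S X_S over the C(21, 5) = 20349 subsets S of size 5, where X_S = 1 if the K_5 on S is monochromatic.
For a fixed S, the K_5 on S has C(5, 2) = 10 edges. P[all 10 edges red] = (1/2)^10, and likewise for blue, so P[monochromatic] = 2·(1/2)^10 = 2^{1 − 10} = 1/512.
By linearity: E[X] = C(21, 5) · 2^{1 − 10} = 20349 · 1/512 = 20349/512.
Numerically: E[X] ≈ 39.7441.

E[X] = C(21,5)·2^(1−C(5,2)) = 20349/512 ≈ 39.7441.


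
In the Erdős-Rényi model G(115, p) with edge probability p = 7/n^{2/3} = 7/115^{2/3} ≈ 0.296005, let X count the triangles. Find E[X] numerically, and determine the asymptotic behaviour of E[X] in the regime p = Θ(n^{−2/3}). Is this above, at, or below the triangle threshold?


Number of potential triangles: C(115, 3) = 246905.
Each occurs with probability p³ ≈ (0.296005)³ ≈ 2.59357278e-02.
By linearity: E[X] = C(115, 3)·p³ ≈ 246905 · 2.59357278e-02 ≈ 6403.660870.
Since α = 2/3 < 1, p = c/n^{2/3} ≫ 1/n is above the triangle threshold p ~ 1/n. Asymptotically E[X] ~ (c³/6)·n^{3(1−α)} = (7³/6)·n^{1} → ∞; triangles are abundant w.h.p.

E[X] ≈ 6403.660870; in regime p = Θ(1/n^{2/3}) E[X] diverges (above the triangle threshold p ~ 1/n).


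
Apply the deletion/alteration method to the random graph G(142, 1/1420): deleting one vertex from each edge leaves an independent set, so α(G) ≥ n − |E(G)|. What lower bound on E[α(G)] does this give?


E[|E(G)|] = C(142, 2)·p = 10011 · (1/1420) = 141/20.
E[α(G)] ≥ n − E[|E(G)|] = 142 − 141/20 = 2699/20.
Numerically: ≈ 134.950.
(This is only a lower bound; the true E[α(G)] may be larger.)

E[α(G)] ≥ 2699/20 ≈ 134.950.


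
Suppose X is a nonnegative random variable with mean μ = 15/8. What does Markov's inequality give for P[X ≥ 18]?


μ = E[X] = 15/8, a = 18.
Markov: P[X ≥ 18] ≤ μ/a = (15/8)/18 = 5/48.
Numerically: ≈ 0.10417.
(Since a = 18 > μ = 1.87500, the bound 5/48 is < 1 and informative.)

P[X ≥ 18] ≤ 5/48 ≈ 0.10417.


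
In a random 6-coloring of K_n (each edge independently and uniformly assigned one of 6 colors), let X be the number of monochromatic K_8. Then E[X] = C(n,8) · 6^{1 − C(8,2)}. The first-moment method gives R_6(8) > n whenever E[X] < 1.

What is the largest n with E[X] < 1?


We need C(n, 8) · 6^{1 − 28} < 1, i.e. C(n, 8) < 6^{28 − 1} = 1023490369077469249536.
Check values of n near the boundary:
  n = 1589: C(1589, 8) = 990389025825605844438; 990389025825605844438 < 1023490369077469249536? YES
  n = 1590: C(1590, 8) = 995397314198933813310; 995397314198933813310 < 1023490369077469249536? YES
  n = 1591: C(1591, 8) = 1000427749141189953870; 1000427749141189953870 < 1023490369077469249536? YES
  n = 1592: C(1592, 8) = 1005480414540892933435; 1005480414540892933435 < 1023490369077469249536? YES
  n = 1593: C(1593, 8) = 1010555394551193970323; 1010555394551193970323 < 1023490369077469249536? YES
  n = 1594: C(1594, 8) = 1015652773590544255167; 1015652773590544255167 < 1023490369077469249536? YES
  n = 1595: C(1595, 8) = 1020772636343363633895; 1020772636343363633895 < 1023490369077469249536? YES
  n = 1596: C(1596, 8) = 1025915067760710553965; 1025915067760710553965 < 1023490369077469249536? NO
  n = 1597: C(1597, 8) = 1031080153060953275445; 1031080153060953275445 < 1023490369077469249536? NO
The largest n with C(n, 8) < 1023490369077469249536 is n = 1595 (where E[X] = 113419181815929292655/113721152119718805504 ≈ 0.997). Hence R_6(8) > 1595, i.e. R_6(8) ≥ 1596.

Largest n = 1595; hence R_6(8) > 1595.


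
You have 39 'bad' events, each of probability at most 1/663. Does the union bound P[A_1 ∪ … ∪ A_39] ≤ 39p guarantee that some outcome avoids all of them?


Union bound: P[∪_{i=1}^{39} A_i] ≤ Σ_i P[A_i] ≤ 39·p = 39·(1/663) = 1/17.
Numerically: 1/17 ≈ 0.05882.
Is 1/17 < 1? YES.
Since P[∪ A_i] ≤ 1/17 < 1, the complement has P[∩ A_i^c] ≥ 1 − 1/17 = 16/17 > 0, so some outcome avoids every A_i.

39·p = 1/17 ≈ 0.05882; existence CERTIFIED by the union bound.


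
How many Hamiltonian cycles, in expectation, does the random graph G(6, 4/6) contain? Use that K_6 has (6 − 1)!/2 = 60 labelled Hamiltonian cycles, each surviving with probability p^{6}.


K_6 has (6 − 1)!/2 = 60 labelled Hamiltonian cycles.
For each such Hamiltonian cycle H, let X_H = 1 if all 6 edges of H are present in G. Then P[X_H = 1] = p^{6} = (2/3)^{6} = 64/729.
By linearity: E[X] = Σ_H E[X_H] = 60 · p^{6} = 60 · 64/729 = 1280/243.
Numerically: E[X] ≈ 5.2675.

E[X] = 60 · (2/3)^{6} = 1280/243 ≈ 5.2675.


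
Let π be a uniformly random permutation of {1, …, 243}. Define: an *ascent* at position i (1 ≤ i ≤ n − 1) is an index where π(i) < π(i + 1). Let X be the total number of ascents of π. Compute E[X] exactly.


Write X = Σ X_I over i = 1, …, 242, with X_I the indicator of one ascent.
There are 242 indicators.
For each fixed i, the pair (π(i), π(i+1)) is a uniformly random ordered pair of distinct values from {1, …, 243}; by symmetry P[π(i) < π(i+1)] = 1/2.
By linearity: E[X] = 242 · (1/2) = (243 − 1) · (1/2) = 121 ≈ 121.00000.

E[X] = 121 = 121.00000.


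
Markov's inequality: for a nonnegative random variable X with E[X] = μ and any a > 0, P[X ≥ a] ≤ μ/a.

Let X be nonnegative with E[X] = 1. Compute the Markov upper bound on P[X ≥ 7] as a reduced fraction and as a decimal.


μ = E[X] = 1, a = 7.
Markov: P[X ≥ 7] ≤ μ/a = (1)/7 = 1/7.
Numerically: ≈ 0.14286.
(Since a = 7 > μ = 1.00000, the bound 1/7 is < 1 and informative.)

P[X ≥ 7] ≤ 1/7 ≈ 0.14286.


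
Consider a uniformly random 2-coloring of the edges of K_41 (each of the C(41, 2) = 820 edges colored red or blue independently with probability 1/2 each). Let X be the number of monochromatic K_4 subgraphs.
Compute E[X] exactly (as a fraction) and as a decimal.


Let X = Σ_S X_S over the C(41, 4) = 101270 subsets S of size 4, where X_S = 1 if the K_4 on S is monochromatic.
For a fixed S, the K_4 on S has C(4, 2) = 6 edges. P[all 6 edges red] = (1/2)^6, and likewise for blue, so P[monochromatic] = 2·(1/2)^6 = 2^{1 − 6} = 1/32.
Summing: E[X] = C(41, 4) · 2^{1 − 6} = 101270 · 1/32 = 50635/16.
Numerically: E[X] ≈ 3164.688.

E[X] = C(41,4)·2^(1−C(4,2)) = 50635/16 ≈ 3164.688.


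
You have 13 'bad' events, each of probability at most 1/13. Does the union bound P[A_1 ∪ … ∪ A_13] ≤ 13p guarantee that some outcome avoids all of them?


Union bound: P[∪_{i=1}^{13} A_i] ≤ Σ_i P[A_i] ≤ 13·p = 13·(1/13) = 1.
Numerically: 1 ≈ 1.000.
Is 1 < 1? NO.
Since the bound 1 is ≥ 1, the union bound is uninformative here; it does NOT by itself certify existence.

13·p = 1 ≈ 1.000; existence NOT certified by the union bound.


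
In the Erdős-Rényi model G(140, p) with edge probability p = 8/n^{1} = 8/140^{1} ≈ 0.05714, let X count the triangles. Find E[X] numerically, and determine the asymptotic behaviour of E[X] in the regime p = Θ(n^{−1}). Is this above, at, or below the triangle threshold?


Number of potential triangles: C(140, 3) = 447580.
Each occurs with probability p³ ≈ (0.05714)³ ≈ 1.865889e-04.
By linearity: E[X] = C(140, 3)·p³ ≈ 447580 · 1.865889e-04 ≈ 83.5135.
Here α = 1, so p = 8/n is exactly at the triangle threshold p ~ 1/n. Asymptotically E[X] → c³/6 = 8³/6 = 256/3 ≈ 85.3333, a bounded constant. In this regime the triangle count is asymptotically Poisson(c³/6).

E[X] ≈ 83.5135; in regime p = Θ(1/n^{1}) E[X] stays bounded (at the triangle threshold p ~ 1/n).


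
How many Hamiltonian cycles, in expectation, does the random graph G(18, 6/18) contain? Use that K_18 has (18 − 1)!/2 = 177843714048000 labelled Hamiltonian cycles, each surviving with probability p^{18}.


K_18 has (18 − 1)!/2 = 177843714048000 labelled Hamiltonian cycles.
For each such Hamiltonian cycle H, let X_H = 1 if all 18 edges of H are present in G. Then P[X_H = 1] = p^{18} = (1/3)^{18} = 1/387420489.
By linearity of expectation: E[X] = Σ_H E[X_H] = 177843714048000 · p^{18} = 177843714048000 · 1/387420489 = 243955712000/531441.
Numerically: E[X] ≈ 459046.

E[X] = 177843714048000 · (1/3)^{18} = 243955712000/531441 ≈ 459046.


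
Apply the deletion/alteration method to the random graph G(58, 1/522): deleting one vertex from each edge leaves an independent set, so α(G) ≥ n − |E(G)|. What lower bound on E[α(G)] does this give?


E[|E(G)|] = C(58, 2)·p = 1653 · (1/522) = 19/6.
E[α(G)] ≥ n − E[|E(G)|] = 58 − 19/6 = 329/6.
Numerically: ≈ 54.83333.
(This is only a lower bound; the true E[α(G)] may be larger.)

E[α(G)] ≥ 329/6 ≈ 54.83333.


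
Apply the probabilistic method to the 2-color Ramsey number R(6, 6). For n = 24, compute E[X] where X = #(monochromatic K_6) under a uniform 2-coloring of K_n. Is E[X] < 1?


E[X] = C(24, 6) · 2^{1 − 15} = 134596 · 2^{−14} = 134596/16384.
As a reduced fraction: E[X] = 33649/4096 ≈ 8.2150879.
Is E[X] < 1? NO.
Since E[X] ≥ 1, the first-moment bound is inconclusive at n = 24; it does NOT by itself certify R(6, 6) > 24.

E[X] = 33649/4096 ≈ 8.2150879; E[X] ≥ 1; first-moment method inconclusive here.


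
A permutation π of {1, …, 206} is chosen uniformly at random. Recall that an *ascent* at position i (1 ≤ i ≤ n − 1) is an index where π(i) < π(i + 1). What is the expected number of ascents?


Write X = Σ X_I over i = 1, …, 205, with X_I the indicator of one ascent.
There are 205 indicators.
For each fixed i, the pair (π(i), π(i+1)) is a uniformly random ordered pair of distinct values from {1, …, 206}; by symmetry P[π(i) < π(i+1)] = 1/2.
By linearity: E[X] = 205 · (1/2) = (206 − 1) · (1/2) = 205/2 ≈ 102.50000.

E[X] = 205/2 = 102.50000.


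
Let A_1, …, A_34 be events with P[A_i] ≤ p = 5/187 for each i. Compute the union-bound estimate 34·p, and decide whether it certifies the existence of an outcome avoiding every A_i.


Union bound: P[∪_{i=1}^{34} A_i] ≤ Σ_i P[A_i] ≤ 34·p = 34·(5/187) = 10/11.
Numerically: 10/11 ≈ 0.90909.
Is 10/11 < 1? YES.
Since P[∪ A_i] ≤ 10/11 < 1, the complement has P[∩ A_i^c] ≥ 1 − 10/11 = 1/11 > 0, so some outcome avoids every A_i.

34·p = 10/11 ≈ 0.90909; existence CERTIFIED by the union bound.


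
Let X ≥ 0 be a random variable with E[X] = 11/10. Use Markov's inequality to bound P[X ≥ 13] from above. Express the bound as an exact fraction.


μ = E[X] = 11/10, a = 13.
Markov: P[X ≥ 13] ≤ μ/a = (11/10)/13 = 11/130.
Numerically: ≈ 0.0846.
(Since a = 13 > μ = 1.1000, the bound 11/130 is < 1 and informative.)

P[X ≥ 13] ≤ 11/130 ≈ 0.0846.


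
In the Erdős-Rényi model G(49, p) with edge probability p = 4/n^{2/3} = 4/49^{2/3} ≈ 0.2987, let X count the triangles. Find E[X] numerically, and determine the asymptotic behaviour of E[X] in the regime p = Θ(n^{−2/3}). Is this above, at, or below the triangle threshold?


Number of potential triangles: C(49, 3) = 18424.
Each occurs with probability p³ ≈ (0.2987)³ ≈ 2.665556e-02.
By linearity: E[X] = C(49, 3)·p³ ≈ 18424 · 2.665556e-02 ≈ 491.1020.
Since α = 2/3 < 1, p = c/n^{2/3} ≫ 1/n is above the triangle threshold p ~ 1/n. Asymptotically E[X] ~ (c³/6)·n^{3(1−α)} = (4³/6)·n^{1} → ∞; triangles are abundant w.h.p.

E[X] ≈ 491.1020; in regime p = Θ(1/n^{2/3}) E[X] diverges (above the triangle threshold p ~ 1/n).


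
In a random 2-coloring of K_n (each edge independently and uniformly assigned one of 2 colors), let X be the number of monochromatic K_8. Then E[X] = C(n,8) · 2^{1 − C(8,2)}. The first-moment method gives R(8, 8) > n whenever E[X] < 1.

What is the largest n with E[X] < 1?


We need C(n, 8) · 2^{1 − 28} < 1, i.e. C(n, 8) < 2^{28 − 1} = 134217728.
Check values of n near the boundary:
  n = 40: C(40, 8) = 76904685; 76904685 < 134217728? YES
  n = 41: C(41, 8) = 95548245; 95548245 < 134217728? YES
  n = 42: C(42, 8) = 118030185; 118030185 < 134217728? YES
  n = 43: C(43, 8) = 145008513; 145008513 < 134217728? NO
The largest n with C(n, 8) < 134217728 is n = 42 (where E[X] = 118030185/134217728 ≈ 0.879393). Hence R(8, 8) > 42, i.e. R(8, 8) ≥ 43.

Largest n = 42; hence R(8, 8) > 42.


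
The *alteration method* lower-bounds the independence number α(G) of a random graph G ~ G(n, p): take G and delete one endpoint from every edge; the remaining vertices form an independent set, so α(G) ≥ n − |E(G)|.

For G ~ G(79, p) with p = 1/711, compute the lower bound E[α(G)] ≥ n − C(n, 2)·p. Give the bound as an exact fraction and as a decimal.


E[|E(G)|] = C(79, 2)·p = 3081 · (1/711) = 13/3.
E[α(G)] ≥ n − E[|E(G)|] = 79 − 13/3 = 224/3.
Numerically: ≈ 74.66667.
(This is only a lower bound; the true E[α(G)] may be larger.)

E[α(G)] ≥ 224/3 ≈ 74.66667.


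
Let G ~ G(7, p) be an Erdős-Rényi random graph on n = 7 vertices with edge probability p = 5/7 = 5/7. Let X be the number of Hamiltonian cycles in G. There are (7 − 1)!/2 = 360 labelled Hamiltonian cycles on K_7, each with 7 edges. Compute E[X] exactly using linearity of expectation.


K_7 has (7 − 1)!/2 = 360 labelled Hamiltonian cycles.
For each such Hamiltonian cycle H, let X_H = 1 if all 7 edges of H are present in G. Then P[X_H = 1] = p^{7} = (5/7)^{7} = 78125/823543.
By linearity of expectation: E[X] = Σ_H E[X_H] = 360 · p^{7} = 360 · 78125/823543 = 28125000/823543.
Numerically: E[X] ≈ 34.15.

E[X] = 360 · (5/7)^{7} = 28125000/823543 ≈ 34.15.


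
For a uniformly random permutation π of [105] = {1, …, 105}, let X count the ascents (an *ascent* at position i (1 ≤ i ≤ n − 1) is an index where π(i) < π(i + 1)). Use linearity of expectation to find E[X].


Write X = Σ X_I over i = 1, …, 104, with X_I the indicator of one ascent.
There are 104 indicators.
For each fixed i, the pair (π(i), π(i+1)) is a uniformly random ordered pair of distinct values from {1, …, 105}; by symmetry P[π(i) < π(i+1)] = 1/2.
By linearity: E[X] = 104 · (1/2) = (105 − 1) · (1/2) = 52 ≈ 52.000.

E[X] = 52 = 52.000.


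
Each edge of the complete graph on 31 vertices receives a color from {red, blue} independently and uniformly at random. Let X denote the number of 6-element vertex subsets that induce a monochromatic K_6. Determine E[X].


Let X = Σ_S X_S over the C(31, 6) = 736281 subsets S of size 6, where X_S = 1 if the K_6 on S is monochromatic.
For a fixed S, the K_6 on S has C(6, 2) = 15 edges. P[all 15 edges red] = (1/2)^15, and likewise for blue, so P[monochromatic] = 2·(1/2)^15 = 2^{1 − 15} = 1/16384.
By linearity of expectation: E[X] = C(31, 6) · 2^{1 − 15} = 736281 · 1/16384 = 736281/16384.
Numerically: E[X] ≈ 44.93903.

E[X] = C(31,6)·2^(1−C(6,2)) = 736281/16384 ≈ 44.93903.


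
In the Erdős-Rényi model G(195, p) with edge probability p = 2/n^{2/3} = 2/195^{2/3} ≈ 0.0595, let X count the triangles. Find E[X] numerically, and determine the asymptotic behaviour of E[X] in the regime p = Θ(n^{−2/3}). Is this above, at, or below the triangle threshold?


Number of potential triangles: C(195, 3) = 1216865.
Each occurs with probability p³ ≈ (0.0595)³ ≈ 2.10388e-04.
By linearity: E[X] = C(195, 3)·p³ ≈ 1216865 · 2.10388e-04 ≈ 256.014.
Since α = 2/3 < 1, p = c/n^{2/3} ≫ 1/n is above the triangle threshold p ~ 1/n. Asymptotically E[X] ~ (c³/6)·n^{3(1−α)} = (2³/6)·n^{1} → ∞; triangles are abundant w.h.p.

E[X] ≈ 256.014; in regime p = Θ(1/n^{2/3}) E[X] diverges (above the triangle threshold p ~ 1/n).


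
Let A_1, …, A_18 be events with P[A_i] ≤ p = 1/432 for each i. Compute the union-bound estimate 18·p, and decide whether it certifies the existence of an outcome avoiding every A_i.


Union bound: P[∪_{i=1}^{18} A_i] ≤ Σ_i P[A_i] ≤ 18·p = 18·(1/432) = 1/24.
Numerically: 1/24 ≈ 0.041667.
Is 1/24 < 1? YES.
Since P[∪ A_i] ≤ 1/24 < 1, the complement has P[∩ A_i^c] ≥ 1 − 1/24 = 23/24 > 0, so some outcome avoids every A_i.

18·p = 1/24 ≈ 0.041667; existence CERTIFIED by the union bound.


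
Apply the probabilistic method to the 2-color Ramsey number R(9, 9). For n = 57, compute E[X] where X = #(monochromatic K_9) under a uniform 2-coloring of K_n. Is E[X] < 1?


E[X] = C(57, 9) · 2^{1 − 36} = 8996462475 · 2^{−35} = 8996462475/34359738368.
As a reduced fraction: E[X] = 8996462475/34359738368 ≈ 0.261832.
Is E[X] < 1? YES.
Since E[X] < 1, there exists a 2-coloring of K_{57} with no monochromatic K_9; hence R(9, 9) > 57.

E[X] = 8996462475/34359738368 ≈ 0.261832; E[X] < 1, so R(9, 9) > 57.


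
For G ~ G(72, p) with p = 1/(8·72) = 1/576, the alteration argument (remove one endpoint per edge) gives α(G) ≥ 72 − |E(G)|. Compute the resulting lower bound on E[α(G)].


E[|E(G)|] = C(72, 2)·p = 2556 · (1/576) = 71/16.
E[α(G)] ≥ n − E[|E(G)|] = 72 − 71/16 = 1081/16.
Numerically: ≈ 67.5625.
(This is only a lower bound; the true E[α(G)] may be larger.)

E[α(G)] ≥ 1081/16 ≈ 67.5625.


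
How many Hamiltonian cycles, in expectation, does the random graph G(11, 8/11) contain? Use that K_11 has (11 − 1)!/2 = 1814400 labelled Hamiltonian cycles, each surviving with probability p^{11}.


K_11 has (11 − 1)!/2 = 1814400 labelled Hamiltonian cycles.
For each such Hamiltonian cycle H, let X_H = 1 if all 11 edges of H are present in G. Then P[X_H = 1] = p^{11} = (8/11)^{11} = 8589934592/285311670611.
Summing the indicators: E[X] = Σ_H E[X_H] = 1814400 · p^{11} = 1814400 · 8589934592/285311670611 = 15585577323724800/285311670611.
Numerically: E[X] ≈ 54626.

E[X] = 1814400 · (8/11)^{11} = 15585577323724800/285311670611 ≈ 54626.


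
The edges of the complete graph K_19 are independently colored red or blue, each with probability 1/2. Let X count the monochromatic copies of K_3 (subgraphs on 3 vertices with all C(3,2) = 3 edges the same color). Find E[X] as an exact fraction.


Let X = Σ_S X_S over the C(19, 3) = 969 subsets S of size 3, where X_S = 1 if the K_3 on S is monochromatic.
For a fixed S, the K_3 on S has C(3, 2) = 3 edges. P[all 3 edges red] = (1/2)^3, and likewise for blue, so P[monochromatic] = 2·(1/2)^3 = 2^{1 − 3} = 1/4.
Summing: E[X] = C(19, 3) · 2^{1 − 3} = 969 · 1/4 = 969/4.
Numerically: E[X] ≈ 242.2500.

E[X] = C(19,3)·2^(1−C(3,2)) = 969/4 ≈ 242.2500.


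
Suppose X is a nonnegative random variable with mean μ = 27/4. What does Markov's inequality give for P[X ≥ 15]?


μ = E[X] = 27/4, a = 15.
Markov: P[X ≥ 15] ≤ μ/a = (27/4)/15 = 9/20.
Numerically: ≈ 0.4500.
(Since a = 15 > μ = 6.7500, the bound 9/20 is < 1 and informative.)

P[X ≥ 15] ≤ 9/20 ≈ 0.4500.


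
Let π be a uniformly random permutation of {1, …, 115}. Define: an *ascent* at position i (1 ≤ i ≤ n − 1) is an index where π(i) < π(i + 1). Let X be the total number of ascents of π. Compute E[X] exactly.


Write X = Σ X_I over i = 1, …, 114, with X_I the indicator of one ascent.
There are 114 indicators.
For each fixed i, the pair (π(i), π(i+1)) is a uniformly random ordered pair of distinct values from {1, …, 115}; by symmetry P[π(i) < π(i+1)] = 1/2.
By linearity: E[X] = 114 · (1/2) = (115 − 1) · (1/2) = 57 ≈ 57.00000.

E[X] = 57 = 57.00000.


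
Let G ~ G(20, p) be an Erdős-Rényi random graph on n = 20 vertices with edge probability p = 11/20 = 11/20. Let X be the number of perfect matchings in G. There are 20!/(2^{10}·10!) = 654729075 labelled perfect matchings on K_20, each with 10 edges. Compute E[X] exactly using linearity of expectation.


K_20 has 20!/(2^{10}·10!) = 654729075 labelled perfect matchings.
For each such perfect matching H, let X_H = 1 if all 10 edges of H are present in G. Then P[X_H = 1] = p^{10} = (11/20)^{10} = 25937424601/10240000000000.
By linearity: E[X] = Σ_H E[X_H] = 654729075 · p^{10} = 654729075 · 25937424601/10240000000000 = 679279440675798963/409600000000.
Numerically: E[X] ≈ 1.66e+06.

E[X] = 654729075 · (11/20)^{10} = 679279440675798963/409600000000 ≈ 1.66e+06.


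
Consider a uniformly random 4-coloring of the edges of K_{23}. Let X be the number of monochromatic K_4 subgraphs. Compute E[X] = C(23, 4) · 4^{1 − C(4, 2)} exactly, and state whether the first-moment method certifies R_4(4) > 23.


E[X] = C(23, 4) · 4^{1 − 6} = 8855 · 4^{−5} = 8855/1024.
As a reduced fraction: E[X] = 8855/1024 ≈ 8.647461.
Is E[X] < 1? NO.
Since E[X] ≥ 1, the first-moment bound is inconclusive at n = 23; it does NOT by itself certify R_4(4) > 23.

E[X] = 8855/1024 ≈ 8.647461; E[X] ≥ 1; first-moment method inconclusive here.


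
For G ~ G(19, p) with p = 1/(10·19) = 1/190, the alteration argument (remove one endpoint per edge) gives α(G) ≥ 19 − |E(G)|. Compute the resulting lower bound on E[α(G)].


E[|E(G)|] = C(19, 2)·p = 171 · (1/190) = 9/10.
E[α(G)] ≥ n − E[|E(G)|] = 19 − 9/10 = 181/10.
Numerically: ≈ 18.1000.
(This is only a lower bound; the true E[α(G)] may be larger.)

E[α(G)] ≥ 181/10 ≈ 18.1000.
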